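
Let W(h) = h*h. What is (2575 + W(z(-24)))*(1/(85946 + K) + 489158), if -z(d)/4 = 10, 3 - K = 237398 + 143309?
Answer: 601965000960525/294758 ≈ 2.0422e+9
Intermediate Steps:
K = -380704 (K = 3 - (237398 + 143309) = 3 - 1*380707 = 3 - 380707 = -380704)
z(d) = -40 (z(d) = -4*10 = -40)
W(h) = h²
(2575 + W(z(-24)))*(1/(85946 + K) + 489158) = (2575 + (-40)²)*(1/(85946 - 380704) + 489158) = (2575 + 1600)*(1/(-294758) + 489158) = 4175*(-1/294758 + 489158) = 4175*(144183233763/294758) = 601965000960525/294758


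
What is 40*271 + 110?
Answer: 10950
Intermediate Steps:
40*271 + 110 = 10840 + 110 = 10950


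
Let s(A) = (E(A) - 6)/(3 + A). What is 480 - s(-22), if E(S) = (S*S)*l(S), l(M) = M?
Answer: -1534/19 ≈ -80.737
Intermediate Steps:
E(S) = S³ (E(S) = (S*S)*S = S²*S = S³)
s(A) = (-6 + A³)/(3 + A) (s(A) = (A³ - 6)/(3 + A) = (-6 + A³)/(3 + A))
480 - s(-22) = 480 - (-6 + (-22)³)/(3 - 22) = 480 - (-6 - 10648)/(-19) = 480 - (-1)*(-10654)/19 = 480 - 1*10654/19 = 480 - 10654/19 = -1534/19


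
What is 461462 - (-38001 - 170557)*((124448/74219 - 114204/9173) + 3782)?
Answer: 535785212745672590/680810887 ≈ 7.8698e+8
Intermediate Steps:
461462 - (-38001 - 170557)*((124448/74219 - 114204/9173) + 3782) = 461462 - (-208558)*((124448*(1/74219) - 114204*1/9173) + 3782) = 461462 - (-208558)*((124448/74219 - 114204/9173) + 3782) = 461462 - (-208558)*(-7334545172/680810887 + 3782) = 461462 - (-208558)*2567492229462/680810887 = 461462 - 1*(-535471044392135796/680810887) = 461462 + 535471044392135796/680810887 = 535785212745672590/680810887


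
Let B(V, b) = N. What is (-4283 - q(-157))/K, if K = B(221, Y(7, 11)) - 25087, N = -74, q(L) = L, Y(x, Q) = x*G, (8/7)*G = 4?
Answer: 4126/25161 ≈ 0.16398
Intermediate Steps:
G = 7/2 (G = (7/8)*4 = 7/2 ≈ 3.5000)
Y(x, Q) = 7*x/2 (Y(x, Q) = x*(7/2) = 7*x/2)
B(V, b) = -74
K = -25161 (K = -74 - 25087 = -25161)
(-4283 - q(-157))/K = (-4283 - 1*(-157))/(-25161) = (-4283 + 157)*(-1/25161) = -4126*(-1/25161) = 4126/25161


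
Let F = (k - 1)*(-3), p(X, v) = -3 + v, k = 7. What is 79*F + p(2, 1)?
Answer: -1424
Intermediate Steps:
F = -18 (F = (7 - 1)*(-3) = 6*(-3) = -18)
79*F + p(2, 1) = 79*(-18) + (-3 + 1) = -1422 - 2 = -1424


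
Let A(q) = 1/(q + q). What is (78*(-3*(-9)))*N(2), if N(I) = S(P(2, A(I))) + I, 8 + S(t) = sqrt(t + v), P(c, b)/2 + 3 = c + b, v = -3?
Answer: -12636 + 3159*I*sqrt(2) ≈ -12636.0 + 4467.5*I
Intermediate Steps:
A(q) = 1/(2*q)
P(c, b) = -6 + 2*b + 2*c (P(c, b) = -6 + 2*(c + b) = -6 + 2*(b + c) = -6 + (2*b + 2*c) = -6 + 2*b + 2*c)
S(t) = -8 + sqrt(-3 + t) (S(t) = -8 + sqrt(t - 3) = -8 + sqrt(-3 + t))
N(I) = -8 + I + sqrt(-5 + 1/I) (N(I) = (-8 + sqrt(-3 + (-6 + 2*(1/(2*I)) + 2*2))) + I = (-8 + sqrt(-3 + (-6 + 1/I + 4))) + I = (-8 + sqrt(-3 + (-2 + 1/I))) + I = (-8 + sqrt(-5 + 1/I)) + I = -8 + I + sqrt(-5 + 1/I))
(78*(-3*(-9)))*N(2) = (78*(-3*(-9)))*(-8 + 2 + sqrt(-5 + 1/2)) = (78*27)*(-8 + 2 + sqrt(-5 + 1/2)) = 2106*(-8 + 2 + sqrt(-9/2)) = 2106*(-8 + 2 + 3*I*sqrt(2)/2) = 2106*(-6 + 3*I*sqrt(2)/2) = -12636 + 3159*I*sqrt(2)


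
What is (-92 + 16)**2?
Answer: 5776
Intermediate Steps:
(-92 + 16)**2 = (-76)**2 = 5776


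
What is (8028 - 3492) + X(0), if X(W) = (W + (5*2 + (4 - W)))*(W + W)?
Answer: 4536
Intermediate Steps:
X(W) = 28*W (X(W) = (W + (10 + (4 - W)))*(2*W) = (W + (14 - W))*(2*W) = 14*(2*W) = 28*W)
(8028 - 3492) + X(0) = (8028 - 3492) + 28*0 = 4536 + 0 = 4536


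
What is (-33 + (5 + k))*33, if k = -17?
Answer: -1485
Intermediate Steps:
(-33 + (5 + k))*33 = (-33 + (5 - 17))*33 = (-33 - 12)*33 = -45*33 = -1485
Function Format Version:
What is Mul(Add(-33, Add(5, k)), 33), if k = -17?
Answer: -1485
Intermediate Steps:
Mul(Add(-33, Add(5, k)), 33) = Mul(Add(-33, Add(5, -17)), 33) = Mul(Add(-33, -12), 33) = Mul(-45, 33) = -1485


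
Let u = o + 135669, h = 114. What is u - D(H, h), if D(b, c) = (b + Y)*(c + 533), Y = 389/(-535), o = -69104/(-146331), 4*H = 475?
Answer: 18572407724687/313148340 ≈ 59309.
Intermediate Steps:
H = 475/4 (H = (¼)*475 = 475/4 ≈ 118.75)
o = 69104/146331 (o = -69104*(-1/146331) = 69104/146331 ≈ 0.47224)
Y = -389/535 (Y = 389*(-1/535) = -389/535 ≈ -0.72710)
D(b, c) = (533 + c)*(-389/535 + b) (D(b, c) = (b - 389/535)*(c + 533) = (-389/535 + b)*(533 + c) = (533 + c)*(-389/535 + b))
u = 19852649543/146331 (u = 69104/146331 + 135669 = 19852649543/146331 ≈ 1.3567e+5)
u - D(H, h) = 19852649543/146331 - (-207337/535 + 533*(475/4) - 389/535*114 + (475/4)*114) = 19852649543/146331 - (-207337/535 + 253175/4 - 44346/535 + 27075/2) = 19852649543/146331 - 1*163412143/2140 = 19852649543/146331 - 163412143/2140 = 18572407724687/313148340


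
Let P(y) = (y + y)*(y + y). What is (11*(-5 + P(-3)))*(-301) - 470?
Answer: -103111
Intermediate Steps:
P(y) = 4*y² (P(y) = (2*y)*(2*y) = 4*y²)
(11*(-5 + P(-3)))*(-301) - 470 = (11*(-5 + 4*(-3)²))*(-301) - 470 = (11*(-5 + 4*9))*(-301) - 470 = (11*(-5 + 36))*(-301) - 470 = (11*31)*(-301) - 470 = 341*(-301) - 470 = -102641 - 470 = -103111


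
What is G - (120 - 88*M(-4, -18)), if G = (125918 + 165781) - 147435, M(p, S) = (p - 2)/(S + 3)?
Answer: 720896/5 ≈ 1.4418e+5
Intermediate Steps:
M(p, S) = (-2 + p)/(3 + S)
G = 144264 (G = 291699 - 147435 = 144264)
G - (120 - 88*M(-4, -18)) = 144264 - (120 - 88*(-2 - 4)/(3 - 18)) = 144264 - (120 - 88*(-6)/(-15)) = 144264 - (120 - (-88)*(-6)/15) = 144264 - (120 - 88*2/5) = 144264 - (120 - 176/5) = 144264 - 1*424/5 = 144264 - 424/5 = 720896/5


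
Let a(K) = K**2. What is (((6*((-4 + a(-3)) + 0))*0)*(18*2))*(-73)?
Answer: 0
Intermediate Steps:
(((6*((-4 + a(-3)) + 0))*0)*(18*2))*(-73) = (((6*((-4 + (-3)**2) + 0))*0)*(18*2))*(-73) = (((6*((-4 + 9) + 0))*0)*36)*(-73) = (((6*(5 + 0))*0)*36)*(-73) = (((6*5)*0)*36)*(-73) = ((30*0)*36)*(-73) = (0*36)*(-73) = 0*(-73) = 0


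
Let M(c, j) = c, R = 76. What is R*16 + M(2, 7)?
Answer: 1218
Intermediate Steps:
R*16 + M(2, 7) = 76*16 + 2 = 1216 + 2 = 1218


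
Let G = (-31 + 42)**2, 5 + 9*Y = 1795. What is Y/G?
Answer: 1790/1089 ≈ 1.6437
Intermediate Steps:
Y = 1790/9 (Y = -5/9 + (1/9)*1795 = -5/9 + 1795/9 = 1790/9 ≈ 198.89)
G = 121 (G = 11**2 = 121)
Y/G = (1790/9)/121 = (1790/9)*(1/121) = 1790/1089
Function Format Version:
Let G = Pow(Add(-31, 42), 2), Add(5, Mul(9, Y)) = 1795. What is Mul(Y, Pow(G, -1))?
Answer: Rational(1790, 1089) ≈ 1.6437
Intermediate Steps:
Y = Rational(1790, 9) (Y = Add(Rational(-5, 9), Mul(Rational(1, 9), 1795)) = Add(Rational(-5, 9), Rational(1795, 9)) = Rational(1790, 9) ≈ 198.89)
G = 121 (G = Pow(11, 2) = 121)
Mul(Y, Pow(G, -1)) = Mul(Rational(1790, 9), Pow(121, -1)) = Mul(Rational(1790, 9), Rational(1, 121)) = Rational(1790, 1089)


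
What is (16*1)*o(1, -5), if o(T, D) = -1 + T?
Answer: 0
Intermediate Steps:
(16*1)*o(1, -5) = (16*1)*(-1 + 1) = 16*0 = 0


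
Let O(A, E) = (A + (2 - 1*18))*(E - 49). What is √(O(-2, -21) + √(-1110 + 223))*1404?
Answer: 1404*√(1260 + I*√887) ≈ 49841.0 + 588.96*I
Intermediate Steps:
O(A, E) = (-49 + E)*(-16 + A) (O(A, E) = (A + (2 - 18))*(-49 + E) = (A - 16)*(-49 + E) = (-16 + A)*(-49 + E) = (-49 + E)*(-16 + A))
√(O(-2, -21) + √(-1110 + 223))*1404 = √((784 - 49*(-2) - 16*(-21) - 2*(-21)) + √(-1110 + 223))*1404 = √((784 + 98 + 336 + 42) + √(-887))*1404 = √(1260 + I*√887)*1404 = 1404*√(1260 + I*√887)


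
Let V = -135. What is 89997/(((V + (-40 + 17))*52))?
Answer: -89997/8216 ≈ -10.954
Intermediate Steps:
89997/(((V + (-40 + 17))*52)) = 89997/(((-135 + (-40 + 17))*52)) = 89997/(((-135 - 23)*52)) = 89997/((-158*52)) = 89997/(-8216) = 89997*(-1/8216) = -89997/8216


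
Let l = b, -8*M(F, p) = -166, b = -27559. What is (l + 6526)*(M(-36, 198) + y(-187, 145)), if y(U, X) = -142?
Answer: 10201005/4 ≈ 2.5503e+6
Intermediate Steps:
M(F, p) = 83/4 (M(F, p) = -1/8*(-166) = 83/4)
l = -27559
(l + 6526)*(M(-36, 198) + y(-187, 145)) = (-27559 + 6526)*(83/4 - 142) = -21033*(-485/4) = 10201005/4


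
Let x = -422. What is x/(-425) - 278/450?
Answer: 287/765 ≈ 0.37516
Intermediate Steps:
x/(-425) - 278/450 = -422/(-425) - 278/450 = -422*(-1/425) - 278*1/450 = 422/425 - 139/225 = 287/765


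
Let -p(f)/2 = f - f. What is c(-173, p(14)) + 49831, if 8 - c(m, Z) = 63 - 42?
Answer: 49818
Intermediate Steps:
p(f) = 0 (p(f) = -2*(f - f) = -2*0 = 0)
c(m, Z) = -13 (c(m, Z) = 8 - (63 - 42) = 8 - 1*21 = 8 - 21 = -13)
c(-173, p(14)) + 49831 = -13 + 49831 = 49818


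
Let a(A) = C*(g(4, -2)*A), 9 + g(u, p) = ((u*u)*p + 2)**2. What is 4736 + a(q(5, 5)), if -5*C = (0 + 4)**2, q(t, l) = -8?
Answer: 137728/5 ≈ 27546.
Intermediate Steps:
g(u, p) = -9 + (2 + p*u**2)**2 (g(u, p) = -9 + ((u*u)*p + 2)**2 = -9 + (u**2*p + 2)**2 = -9 + (p*u**2 + 2)**2 = -9 + (2 + p*u**2)**2)
C = -16/5 (C = -(0 + 4)**2/5 = -1/5*4**2 = -1/5*16 = -16/5 ≈ -3.2000)
a(A) = -14256*A/5 (a(A) = -16*(-9 + (2 - 2*4**2)**2)*A/5 = -16*(-9 + (2 - 2*16)**2)*A/5 = -16*(-9 + (2 - 32)**2)*A/5 = -16*(-9 + (-30)**2)*A/5 = -16*(-9 + 900)*A/5 = -14256*A/5)
4736 + a(q(5, 5)) = 4736 - 14256/5*(-8) = 4736 + 114048/5 = 137728/5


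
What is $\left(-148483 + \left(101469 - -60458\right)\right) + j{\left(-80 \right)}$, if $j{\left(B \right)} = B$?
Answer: $13364$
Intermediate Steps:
$\left(-148483 + \left(101469 - -60458\right)\right) + j{\left(-80 \right)} = \left(-148483 + \left(101469 - -60458\right)\right) - 80 = \left(-148483 + \left(101469 + 60458\right)\right) - 80 = \left(-148483 + 161927\right) - 80 = 13444 - 80 = 13364$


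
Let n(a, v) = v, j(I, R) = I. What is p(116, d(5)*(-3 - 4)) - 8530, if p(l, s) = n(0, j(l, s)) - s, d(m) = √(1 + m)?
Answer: -8414 + 7*√6 ≈ -8396.9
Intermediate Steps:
p(l, s) = l - s
p(116, d(5)*(-3 - 4)) - 8530 = (116 - √(1 + 5)*(-3 - 4)) - 8530 = (116 - √6*(-7)) - 8530 = (116 - (-7)*√6) - 8530 = (116 + 7*√6) - 8530 = -8414 + 7*√6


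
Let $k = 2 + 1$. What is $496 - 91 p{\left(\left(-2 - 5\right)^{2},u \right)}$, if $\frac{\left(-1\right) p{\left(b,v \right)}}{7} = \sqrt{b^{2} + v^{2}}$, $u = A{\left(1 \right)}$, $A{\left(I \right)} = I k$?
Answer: $496 + 637 \sqrt{2410} \approx 31767.0$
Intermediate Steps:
$k = 3$
$A{\left(I \right)} = 3 I$ ($A{\left(I \right)} = I 3 = 3 I$)
$u = 3$ ($u = 3 \cdot 1 = 3$)
$p{\left(b,v \right)} = - 7 \sqrt{b^{2} + v^{2}}$
$496 - 91 p{\left(\left(-2 - 5\right)^{2},u \right)} = 496 - 91 \left(- 7 \sqrt{\left(\left(-2 - 5\right)^{2}\right)^{2} + 3^{2}}\right) = 496 - 91 \left(- 7 \sqrt{\left(\left(-7\right)^{2}\right)^{2} + 9}\right) = 496 - 91 \left(- 7 \sqrt{49^{2} + 9}\right) = 496 - 91 \left(- 7 \sqrt{2401 + 9}\right) = 496 - 91 \left(- 7 \sqrt{2410}\right) = 496 + 637 \sqrt{2410}$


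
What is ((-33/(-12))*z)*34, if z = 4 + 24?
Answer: 2618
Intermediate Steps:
z = 28
((-33/(-12))*z)*34 = (-33/(-12)*28)*34 = (-33*(-1/12)*28)*34 = ((11/4)*28)*34 = 77*34 = 2618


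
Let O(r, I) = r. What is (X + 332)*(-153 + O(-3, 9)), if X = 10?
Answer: -53352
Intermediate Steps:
(X + 332)*(-153 + O(-3, 9)) = (10 + 332)*(-153 - 3) = 342*(-156) = -53352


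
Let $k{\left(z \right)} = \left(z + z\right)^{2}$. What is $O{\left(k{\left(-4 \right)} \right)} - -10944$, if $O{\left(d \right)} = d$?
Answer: $11008$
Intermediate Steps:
$k{\left(z \right)} = 4 z^{2}$ ($k{\left(z \right)} = \left(2 z\right)^{2} = 4 z^{2}$)
$O{\left(k{\left(-4 \right)} \right)} - -10944 = 4 \left(-4\right)^{2} - -10944 = 4 \cdot 16 + 10944 = 64 + 10944 = 11008$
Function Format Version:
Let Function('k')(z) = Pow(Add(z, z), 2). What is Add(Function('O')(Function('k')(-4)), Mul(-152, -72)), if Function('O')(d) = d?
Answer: 11008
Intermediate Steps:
Function('k')(z) = Mul(4, Pow(z, 2)) (Function('k')(z) = Pow(Mul(2, z), 2) = Mul(4, Pow(z, 2)))
Add(Function('O')(Function('k')(-4)), Mul(-152, -72)) = Add(Mul(4, Pow(-4, 2)), Mul(-152, -72)) = Add(Mul(4, 16), 10944) = Add(64, 10944) = 11008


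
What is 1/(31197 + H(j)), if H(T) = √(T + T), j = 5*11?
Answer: 31197/973252699 - √110/973252699 ≈ 3.2044e-5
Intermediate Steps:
j = 55
H(T) = √2*√T (H(T) = √(2*T) = √2*√T)
1/(31197 + H(j)) = 1/(31197 + √2*√55) = 1/(31197 + √110)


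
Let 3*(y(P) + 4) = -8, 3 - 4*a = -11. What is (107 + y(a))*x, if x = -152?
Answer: -45752/3 ≈ -15251.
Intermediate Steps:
a = 7/2 (a = ¾ - ¼*(-11) = ¾ + 11/4 = 7/2 ≈ 3.5000)
y(P) = -20/3 (y(P) = -4 + (⅓)*(-8) = -4 - 8/3 = -20/3)
(107 + y(a))*x = (107 - 20/3)*(-152) = (301/3)*(-152) = -45752/3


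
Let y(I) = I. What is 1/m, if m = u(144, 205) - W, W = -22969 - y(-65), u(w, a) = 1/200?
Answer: 200/4580801 ≈ 4.3660e-5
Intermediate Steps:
u(w, a) = 1/200
W = -22904 (W = -22969 - 1*(-65) = -22969 + 65 = -22904)
m = 4580801/200 (m = 1/200 - 1*(-22904) = 1/200 + 22904 = 4580801/200 ≈ 22904.)
1/m = 1/(4580801/200) = 200/4580801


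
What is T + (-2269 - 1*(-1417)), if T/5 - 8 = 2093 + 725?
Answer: 13278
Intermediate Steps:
T = 14130 (T = 40 + 5*(2093 + 725) = 40 + 5*2818 = 40 + 14090 = 14130)
T + (-2269 - 1*(-1417)) = 14130 + (-2269 - 1*(-1417)) = 14130 + (-2269 + 1417) = 14130 - 852 = 13278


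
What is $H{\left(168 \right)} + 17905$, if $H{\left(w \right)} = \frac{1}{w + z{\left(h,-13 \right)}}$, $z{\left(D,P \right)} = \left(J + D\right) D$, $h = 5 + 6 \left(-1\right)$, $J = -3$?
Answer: $\frac{3079661}{172} \approx 17905.0$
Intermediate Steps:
$h = -1$ ($h = 5 - 6 = -1$)
$z{\left(D,P \right)} = D \left(-3 + D\right)$ ($z{\left(D,P \right)} = \left(-3 + D\right) D = D \left(-3 + D\right)$)
$H{\left(w \right)} = \frac{1}{4 + w}$ ($H{\left(w \right)} = \frac{1}{w - \left(-3 - 1\right)} = \frac{1}{w - -4} = \frac{1}{w + 4} = \frac{1}{4 + w}$)
$H{\left(168 \right)} + 17905 = \frac{1}{4 + 168} + 17905 = \frac{1}{172} + 17905 = \frac{3079661}{172}$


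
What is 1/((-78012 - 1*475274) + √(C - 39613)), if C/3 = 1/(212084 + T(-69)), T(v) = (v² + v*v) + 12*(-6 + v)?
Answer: -122113539916/67563720788790751 - 5*I*√77183773048126/67563720788790751 ≈ -1.8074e-6 - 6.5016e-10*I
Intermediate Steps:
T(v) = -72 + 2*v² + 12*v (T(v) = (v² + v²) + (-72 + 12*v) = 2*v² + (-72 + 12*v) = -72 + 2*v² + 12*v)
C = 3/220706 (C = 3/(212084 + (-72 + 2*(-69)² + 12*(-69))) = 3/(212084 + (-72 + 2*4761 - 828)) = 3/(212084 + (-72 + 9522 - 828)) = 3/(212084 + 8622) = 3/220706 ≈ 1.3593e-5)
1/((-78012 - 1*475274) + √(C - 39613)) = 1/((-78012 - 1*475274) + √(3/220706 - 39613)) = 1/((-78012 - 475274) + √(-8742826775/220706)) = 1/(-553286 + 5*I*√77183773048126/220706)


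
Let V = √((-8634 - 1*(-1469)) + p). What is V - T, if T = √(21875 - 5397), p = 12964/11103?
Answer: -√16478 + I*√883132964193/11103 ≈ -128.37 + 84.639*I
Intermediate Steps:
p = 12964/11103 (p = 12964*(1/11103) = 12964/11103 ≈ 1.1676)
V = I*√883132964193/11103 (V = √((-8634 - 1*(-1469)) + 12964/11103) = √((-8634 + 1469) + 12964/11103) = √(-7165 + 12964/11103) = √(-79540031/11103) = I*√883132964193/11103 ≈ 84.639*I)
T = √16478 ≈ 128.37
V - T = I*√883132964193/11103 - √16478 = -√16478 + I*√883132964193/11103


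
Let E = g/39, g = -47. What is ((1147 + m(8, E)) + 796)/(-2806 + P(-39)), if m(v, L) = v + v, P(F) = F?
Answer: -1959/2845 ≈ -0.68858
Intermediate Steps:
E = -47/39 ≈ -1.2051
m(v, L) = 2*v
((1147 + m(8, E)) + 796)/(-2806 + P(-39)) = ((1147 + 2*8) + 796)/(-2806 - 39) = ((1147 + 16) + 796)/(-2845) = (1163 + 796)*(-1/2845) = 1959*(-1/2845) = -1959/2845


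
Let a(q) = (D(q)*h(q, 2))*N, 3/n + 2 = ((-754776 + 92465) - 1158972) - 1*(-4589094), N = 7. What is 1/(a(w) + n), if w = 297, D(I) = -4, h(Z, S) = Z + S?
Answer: -922603/7724032315 ≈ -0.00011945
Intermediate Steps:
h(Z, S) = S + Z
n = 1/922603 (n = 3/(-2 + (((-754776 + 92465) - 1158972) - 1*(-4589094))) = 3/(-2 + ((-662311 - 1158972) + 4589094)) = 3/(-2 + (-1821283 + 4589094)) = 3/(-2 + 2767811) = 3/2767809 = 3*(1/2767809) = 1/922603 ≈ 1.0839e-6)
a(q) = -56 - 28*q (a(q) = -4*(2 + q)*7 = (-8 - 4*q)*7 = -56 - 28*q)
1/(a(w) + n) = 1/((-56 - 28*297) + 1/922603) = 1/((-56 - 8316) + 1/922603) = 1/(-8372 + 1/922603) = 1/(-7724032315/922603) = -922603/7724032315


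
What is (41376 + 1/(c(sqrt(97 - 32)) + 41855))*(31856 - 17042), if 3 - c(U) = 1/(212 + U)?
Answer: 9639419038733140897788/15726425296073 - 14814*sqrt(65)/78632126480365 ≈ 6.1294e+8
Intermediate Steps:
c(U) = 3 - 1/(212 + U)
(41376 + 1/(c(sqrt(97 - 32)) + 41855))*(31856 - 17042) = (41376 + 1/((635 + 3*sqrt(97 - 32))/(212 + sqrt(97 - 32)) + 41855))*(31856 - 17042) = (41376 + 1/((635 + 3*sqrt(65))/(212 + sqrt(65)) + 41855))*14814 = (41376 + 1/(41855 + (635 + 3*sqrt(65))/(212 + sqrt(65))))*14814 = 612944064 + 14814/(41855 + (635 + 3*sqrt(65))/(212 + sqrt(65)))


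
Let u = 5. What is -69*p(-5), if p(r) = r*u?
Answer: 1725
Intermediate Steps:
p(r) = 5*r (p(r) = r*5 = 5*r)
-69*p(-5) = -345*(-5) = -69*(-25) = 1725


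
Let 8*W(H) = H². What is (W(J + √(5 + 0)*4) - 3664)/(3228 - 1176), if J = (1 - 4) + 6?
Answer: -3247/1824 + √5/684 ≈ -1.7769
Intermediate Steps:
J = 3 (J = -3 + 6 = 3)
W(H) = H²/8
(W(J + √(5 + 0)*4) - 3664)/(3228 - 1176) = ((3 + √(5 + 0)*4)²/8 - 3664)/(3228 - 1176) = ((3 + √5*4)²/8 - 3664)/2052 = ((3 + 4*√5)²/8 - 3664)*(1/2052) = (-3664 + (3 + 4*√5)²/8)*(1/2052) = -916/513 + (3 + 4*√5)²/16416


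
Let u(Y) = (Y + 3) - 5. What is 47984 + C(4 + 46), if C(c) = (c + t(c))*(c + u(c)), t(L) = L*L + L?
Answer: 302784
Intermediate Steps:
u(Y) = -2 + Y (u(Y) = (3 + Y) - 5 = -2 + Y)
t(L) = L + L**2 (t(L) = L**2 + L = L + L**2)
C(c) = (-2 + 2*c)*(c + c*(1 + c)) (C(c) = (c + c*(1 + c))*(c + (-2 + c)) = (c + c*(1 + c))*(-2 + 2*c) = (-2 + 2*c)*(c + c*(1 + c)))
47984 + C(4 + 46) = 47984 + 2*(4 + 46)*(-2 + (4 + 46) + (4 + 46)**2) = 47984 + 2*50*(-2 + 50 + 50**2) = 47984 + 2*50*(-2 + 50 + 2500) = 47984 + 2*50*2548 = 47984 + 254800 = 302784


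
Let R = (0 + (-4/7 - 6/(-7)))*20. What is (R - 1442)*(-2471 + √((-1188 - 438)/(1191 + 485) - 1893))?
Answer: 3549062 - 5027*I*√1330029186/2933 ≈ 3.5491e+6 - 62507.0*I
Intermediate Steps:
R = 40/7 (R = (0 + (-4*⅐ - 6*(-⅐)))*20 = (0 + (-4/7 + 6/7))*20 = (0 + 2/7)*20 = (2/7)*20 = 40/7 ≈ 5.7143)
(R - 1442)*(-2471 + √((-1188 - 438)/(1191 + 485) - 1893)) = (40/7 - 1442)*(-2471 + √((-1188 - 438)/(1191 + 485) - 1893)) = -10054*(-2471 + √(-1626/1676 - 1893))/7 = -10054*(-2471 + √(-1626*1/1676 - 1893))/7 = -10054*(-2471 + √(-813/838 - 1893))/7 = -10054*(-2471 + √(-1587147/838))/7 = -10054*(-2471 + I*√1330029186/838)/7 = 3549062 - 5027*I*√1330029186/2933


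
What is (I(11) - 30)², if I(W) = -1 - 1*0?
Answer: 961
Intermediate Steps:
I(W) = -1 (I(W) = -1 + 0 = -1)
(I(11) - 30)² = (-1 - 30)² = (-31)² = 961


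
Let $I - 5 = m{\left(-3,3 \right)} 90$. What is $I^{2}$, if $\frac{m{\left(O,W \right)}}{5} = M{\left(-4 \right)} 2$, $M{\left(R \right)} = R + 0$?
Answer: $12924025$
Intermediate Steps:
$M{\left(R \right)} = R$
$m{\left(O,W \right)} = -40$ ($m{\left(O,W \right)} = 5 \left(\left(-4\right) 2\right) = 5 \left(-8\right) = -40$)
$I = -3595$ ($I = 5 - 3600 = -3595$)
$I^{2} = \left(-3595\right)^{2} = 12924025$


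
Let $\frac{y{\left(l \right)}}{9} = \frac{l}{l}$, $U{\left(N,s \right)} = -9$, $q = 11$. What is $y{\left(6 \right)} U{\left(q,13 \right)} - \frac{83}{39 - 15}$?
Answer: $- \frac{2027}{24} \approx -84.458$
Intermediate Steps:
$y{\left(l \right)} = 9$ ($y{\left(l \right)} = 9 \frac{l}{l} = 9 \cdot 1 = 9$)
$y{\left(6 \right)} U{\left(q,13 \right)} - \frac{83}{39 - 15} = 9 \left(-9\right) - \frac{83}{39 - 15} = -81 - \frac{83}{24} = - \frac{2027}{24}$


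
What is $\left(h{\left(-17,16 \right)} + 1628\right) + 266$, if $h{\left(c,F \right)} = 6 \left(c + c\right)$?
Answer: $1690$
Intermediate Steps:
$h{\left(c,F \right)} = 12 c$ ($h{\left(c,F \right)} = 6 \cdot 2 c = 12 c$)
$\left(h{\left(-17,16 \right)} + 1628\right) + 266 = \left(12 \left(-17\right) + 1628\right) + 266 = \left(-204 + 1628\right) + 266 = 1424 + 266 = 1690$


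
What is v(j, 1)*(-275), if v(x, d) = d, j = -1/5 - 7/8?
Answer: -275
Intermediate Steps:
j = -43/40 (j = -1*⅕ - 7*⅛ = -⅕ - 7/8 = -43/40 ≈ -1.0750)
v(j, 1)*(-275) = 1*(-275) = -275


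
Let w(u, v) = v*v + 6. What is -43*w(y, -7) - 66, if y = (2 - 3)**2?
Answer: -2431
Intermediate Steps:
y = 1 (y = (-1)**2 = 1)
w(u, v) = 6 + v**2 (w(u, v) = v**2 + 6 = 6 + v**2)
-43*w(y, -7) - 66 = -43*(6 + (-7)**2) - 66 = -43*(6 + 49) - 66 = -43*55 - 66 = -2365 - 66 = -2431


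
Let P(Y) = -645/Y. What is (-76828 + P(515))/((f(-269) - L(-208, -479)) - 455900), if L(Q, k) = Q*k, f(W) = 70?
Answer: 7913413/57212586 ≈ 0.13832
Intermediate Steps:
(-76828 + P(515))/((f(-269) - L(-208, -479)) - 455900) = (-76828 - 645/515)/((70 - (-208)*(-479)) - 455900) = (-76828 - 645*1/515)/((70 - 1*99632) - 455900) = (-76828 - 129/103)/((70 - 99632) - 455900) = -7913413/(103*(-99562 - 455900)) = -7913413/103/(-555462) = -7913413/103*(-1/555462) = 7913413/57212586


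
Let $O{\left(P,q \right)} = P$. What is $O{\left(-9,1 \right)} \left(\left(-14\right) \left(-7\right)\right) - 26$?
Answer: $-908$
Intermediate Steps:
$O{\left(-9,1 \right)} \left(\left(-14\right) \left(-7\right)\right) - 26 = - 9 \left(\left(-14\right) \left(-7\right)\right) - 26 = \left(-9\right) 98 - 26 = -882 - 26 = -908$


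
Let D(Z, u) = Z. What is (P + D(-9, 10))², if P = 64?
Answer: 3025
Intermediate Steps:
(P + D(-9, 10))² = (64 - 9)² = 55² = 3025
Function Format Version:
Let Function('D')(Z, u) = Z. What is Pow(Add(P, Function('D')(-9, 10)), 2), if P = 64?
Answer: 3025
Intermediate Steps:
Pow(Add(P, Function('D')(-9, 10)), 2) = Pow(Add(64, -9), 2) = Pow(55, 2) = 3025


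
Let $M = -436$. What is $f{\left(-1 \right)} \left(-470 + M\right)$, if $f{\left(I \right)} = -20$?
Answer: $18120$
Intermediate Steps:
$f{\left(-1 \right)} \left(-470 + M\right) = - 20 \left(-470 - 436\right) = \left(-20\right) \left(-906\right) = 18120$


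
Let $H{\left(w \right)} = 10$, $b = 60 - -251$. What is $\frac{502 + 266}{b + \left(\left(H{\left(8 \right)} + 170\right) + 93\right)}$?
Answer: $\frac{96}{73} \approx 1.3151$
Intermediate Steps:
$b = 311$ ($b = 60 + 251 = 311$)
$\frac{502 + 266}{b + \left(\left(H{\left(8 \right)} + 170\right) + 93\right)} = \frac{502 + 266}{311 + \left(\left(10 + 170\right) + 93\right)} = \frac{768}{311 + \left(180 + 93\right)} = \frac{768}{311 + 273} = \frac{768}{584} = 768 \cdot \frac{1}{584} = \frac{96}{73}$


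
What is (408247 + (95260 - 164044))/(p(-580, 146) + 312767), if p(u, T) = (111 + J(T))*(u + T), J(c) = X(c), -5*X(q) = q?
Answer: 1697315/1386329 ≈ 1.2243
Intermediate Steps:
X(q) = -q/5
J(c) = -c/5
p(u, T) = (111 - T/5)*(T + u) (p(u, T) = (111 - T/5)*(u + T) = (111 - T/5)*(T + u))
(408247 + (95260 - 164044))/(p(-580, 146) + 312767) = (408247 + (95260 - 164044))/((111*146 + 111*(-580) - 1/5*146**2 - 1/5*146*(-580)) + 312767) = (408247 - 68784)/((16206 - 64380 - 1/5*21316 + 16936) + 312767) = 339463/((16206 - 64380 - 21316/5 + 16936) + 312767) = 339463/(-177506/5 + 312767) = 339463/(1386329/5) = 339463*(5/1386329) = 1697315/1386329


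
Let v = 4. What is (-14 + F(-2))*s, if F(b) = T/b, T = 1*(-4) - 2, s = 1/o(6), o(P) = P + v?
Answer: -11/10 ≈ -1.1000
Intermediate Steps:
o(P) = 4 + P (o(P) = P + 4 = 4 + P)
s = ⅒ (s = 1/(4 + 6) = 1/10 = ⅒ ≈ 0.10000)
T = -6 (T = -4 - 2 = -6)
F(b) = -6/b
(-14 + F(-2))*s = (-14 - 6/(-2))*(⅒) = (-14 - 6*(-½))*(⅒) = (-14 + 3)*(⅒) = -11*⅒ = -11/10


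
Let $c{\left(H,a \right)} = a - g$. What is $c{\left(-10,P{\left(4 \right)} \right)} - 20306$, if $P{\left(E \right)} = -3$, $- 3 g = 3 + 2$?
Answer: $- \frac{60922}{3} \approx -20307.0$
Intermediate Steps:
$g = - \frac{5}{3}$ ($g = - \frac{3 + 2}{3} = \left(- \frac{1}{3}\right) 5 = - \frac{5}{3} \approx -1.6667$)
$c{\left(H,a \right)} = \frac{5}{3} + a$ ($c{\left(H,a \right)} = a - - \frac{5}{3} = a + \frac{5}{3} = \frac{5}{3} + a$)
$c{\left(-10,P{\left(4 \right)} \right)} - 20306 = \left(\frac{5}{3} - 3\right) - 20306 = - \frac{4}{3} - 20306 = - \frac{60922}{3}$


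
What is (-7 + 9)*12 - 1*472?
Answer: -448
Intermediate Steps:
(-7 + 9)*12 - 1*472 = 2*12 - 472 = 24 - 472 = -448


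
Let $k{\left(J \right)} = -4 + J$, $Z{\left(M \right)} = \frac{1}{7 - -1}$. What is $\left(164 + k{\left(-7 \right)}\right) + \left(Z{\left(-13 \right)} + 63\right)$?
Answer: $\frac{1729}{8} \approx 216.13$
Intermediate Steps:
$Z{\left(M \right)} = \frac{1}{8}$ ($Z{\left(M \right)} = \frac{1}{7 + 1} = \frac{1}{8}$)
$\left(164 + k{\left(-7 \right)}\right) + \left(Z{\left(-13 \right)} + 63\right) = \left(164 - 11\right) + \left(\frac{1}{8} + 63\right) = \left(164 - 11\right) + \frac{505}{8} = 153 + \frac{505}{8} = \frac{1729}{8}$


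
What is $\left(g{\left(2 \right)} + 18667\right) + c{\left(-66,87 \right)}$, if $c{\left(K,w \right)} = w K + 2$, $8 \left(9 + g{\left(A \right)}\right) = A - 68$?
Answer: $\frac{51639}{4} \approx 12910.0$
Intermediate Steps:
$g{\left(A \right)} = - \frac{35}{2} + \frac{A}{8}$ ($g{\left(A \right)} = -9 + \frac{A - 68}{8} = -9 + \frac{-68 + A}{8} = -9 + \left(- \frac{17}{2} + \frac{A}{8}\right) = - \frac{35}{2} + \frac{A}{8}$)
$c{\left(K,w \right)} = 2 + K w$ ($c{\left(K,w \right)} = K w + 2 = 2 + K w$)
$\left(g{\left(2 \right)} + 18667\right) + c{\left(-66,87 \right)} = \left(\left(- \frac{35}{2} + \frac{1}{8} \cdot 2\right) + 18667\right) + \left(2 - 5742\right) = \left(\left(- \frac{35}{2} + \frac{1}{4}\right) + 18667\right) + \left(2 - 5742\right) = \left(- \frac{69}{4} + 18667\right) - 5740 = \frac{74599}{4} - 5740 = \frac{51639}{4}$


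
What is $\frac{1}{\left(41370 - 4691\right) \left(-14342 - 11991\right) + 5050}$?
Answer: $- \frac{1}{965863057} \approx -1.0353 \cdot 10^{-9}$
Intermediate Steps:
$\frac{1}{\left(41370 - 4691\right) \left(-14342 - 11991\right) + 5050} = \frac{1}{36679 \left(-26333\right) + 5050} = \frac{1}{-965868107 + 5050} = \frac{1}{-965863057} = - \frac{1}{965863057}$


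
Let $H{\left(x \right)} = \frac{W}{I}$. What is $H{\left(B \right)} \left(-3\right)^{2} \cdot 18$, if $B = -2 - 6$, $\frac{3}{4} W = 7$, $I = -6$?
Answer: $-252$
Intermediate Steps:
$W = \frac{28}{3}$ ($W = \frac{4}{3} \cdot 7 = \frac{28}{3} \approx 9.3333$)
$B = -8$ ($B = -2 - 6 = -8$)
$H{\left(x \right)} = - \frac{14}{9}$ ($H{\left(x \right)} = \frac{28}{3 \left(-6\right)} = \frac{28}{3} \left(- \frac{1}{6}\right) = - \frac{14}{9}$)
$H{\left(B \right)} \left(-3\right)^{2} \cdot 18 = - \frac{14 \left(-3\right)^{2}}{9} \cdot 18 = \left(- \frac{14}{9}\right) 9 \cdot 18 = \left(-14\right) 18 = -252$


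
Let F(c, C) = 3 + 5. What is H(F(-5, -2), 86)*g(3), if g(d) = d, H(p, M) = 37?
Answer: 111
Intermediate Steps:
F(c, C) = 8
H(F(-5, -2), 86)*g(3) = 37*3 = 111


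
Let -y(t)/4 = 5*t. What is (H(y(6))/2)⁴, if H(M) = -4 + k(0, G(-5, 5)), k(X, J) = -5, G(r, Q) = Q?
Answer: 6561/16 ≈ 410.06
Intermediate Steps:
y(t) = -20*t
H(M) = -9 (H(M) = -4 - 5 = -9)
(H(y(6))/2)⁴ = (-9/2)⁴ = 6561/16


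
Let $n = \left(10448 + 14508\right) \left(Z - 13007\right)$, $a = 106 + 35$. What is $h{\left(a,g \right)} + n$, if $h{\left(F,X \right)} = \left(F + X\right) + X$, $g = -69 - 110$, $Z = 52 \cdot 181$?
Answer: $-89717037$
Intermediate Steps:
$Z = 9412$
$a = 141$
$n = -89716820$ ($n = \left(10448 + 14508\right) \left(9412 - 13007\right) = 24956 \left(-3595\right) = -89716820$)
$g = -179$ ($g = -69 - 110 = -179$)
$h{\left(F,X \right)} = F + 2 X$
$h{\left(a,g \right)} + n = \left(141 + 2 \left(-179\right)\right) - 89716820 = \left(141 - 358\right) - 89716820 = -217 - 89716820 = -89717037$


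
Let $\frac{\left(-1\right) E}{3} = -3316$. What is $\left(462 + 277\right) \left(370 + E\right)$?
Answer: $7625002$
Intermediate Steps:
$E = 9948$ ($E = \left(-3\right) \left(-3316\right) = 9948$)
$\left(462 + 277\right) \left(370 + E\right) = \left(462 + 277\right) \left(370 + 9948\right) = 739 \cdot 10318 = 7625002$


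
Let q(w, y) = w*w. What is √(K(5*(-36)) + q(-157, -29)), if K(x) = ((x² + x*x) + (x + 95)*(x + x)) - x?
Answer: √120229 ≈ 346.74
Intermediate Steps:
q(w, y) = w²
K(x) = -x + 2*x² + 2*x*(95 + x) (K(x) = ((x² + x²) + (95 + x)*(2*x)) - x = (2*x² + 2*x*(95 + x)) - x = -x + 2*x² + 2*x*(95 + x))
√(K(5*(-36)) + q(-157, -29)) = √((5*(-36))*(189 + 4*(5*(-36))) + (-157)²) = √(-180*(189 + 4*(-180)) + 24649) = √(-180*(189 - 720) + 24649) = √(-180*(-531) + 24649) = √(95580 + 24649) = √120229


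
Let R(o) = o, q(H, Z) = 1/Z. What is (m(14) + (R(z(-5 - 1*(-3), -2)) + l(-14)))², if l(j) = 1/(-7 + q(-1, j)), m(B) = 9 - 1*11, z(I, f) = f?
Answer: 168100/9801 ≈ 17.151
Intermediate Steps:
m(B) = -2 (m(B) = 9 - 11 = -2)
l(j) = 1/(-7 + 1/j)
(m(14) + (R(z(-5 - 1*(-3), -2)) + l(-14)))² = (-2 + (-2 - 1*(-14)/(-1 + 7*(-14))))² = (-2 + (-2 - 1*(-14)/(-1 - 98)))² = (-2 + (-2 - 1*(-14)/(-99)))² = (-2 + (-2 - 1*(-14)*(-1/99)))² = (-2 + (-2 - 14/99))² = (-2 - 212/99)² = (-410/99)² = 168100/9801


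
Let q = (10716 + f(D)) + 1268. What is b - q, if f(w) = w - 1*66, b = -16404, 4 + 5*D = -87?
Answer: -141519/5 ≈ -28304.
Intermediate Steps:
D = -91/5 (D = -⅘ + (⅕)*(-87) = -⅘ - 87/5 = -91/5 ≈ -18.200)
f(w) = -66 + w (f(w) = w - 66 = -66 + w)
q = 59499/5 (q = (10716 + (-66 - 91/5)) + 1268 = (10716 - 421/5) + 1268 = 53159/5 + 1268 = 59499/5 ≈ 11900.)
b - q = -16404 - 1*59499/5 = -16404 - 59499/5 = -141519/5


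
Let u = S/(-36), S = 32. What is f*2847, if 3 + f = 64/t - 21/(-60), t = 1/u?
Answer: -10170433/60 ≈ -1.6951e+5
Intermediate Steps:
u = -8/9 (u = 32/(-36) = 32*(-1/36) = -8/9 ≈ -0.88889)
t = -9/8 (t = 1/(-8/9) = -9/8 ≈ -1.1250)
f = -10717/180 (f = -3 + (64/(-9/8) - 21/(-60)) = -3 + (64*(-8/9) - 21*(-1/60)) = -3 + (-512/9 + 7/20) = -3 - 10177/180 = -10717/180 ≈ -59.539)
f*2847 = -10717/180*2847 = -10170433/60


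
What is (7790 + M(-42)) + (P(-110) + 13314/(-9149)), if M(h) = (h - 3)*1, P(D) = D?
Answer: 9977043/1307 ≈ 7633.5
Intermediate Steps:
M(h) = -3 + h (M(h) = (-3 + h)*1 = -3 + h)
(7790 + M(-42)) + (P(-110) + 13314/(-9149)) = (7790 + (-3 - 42)) + (-110 + 13314/(-9149)) = (7790 - 45) + (-110 + 13314*(-1/9149)) = 7745 + (-110 - 1902/1307) = 7745 - 145672/1307 = 9977043/1307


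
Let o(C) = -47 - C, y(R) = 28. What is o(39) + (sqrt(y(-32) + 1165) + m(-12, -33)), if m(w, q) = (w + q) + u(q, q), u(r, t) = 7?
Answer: -124 + sqrt(1193) ≈ -89.460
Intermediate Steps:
m(w, q) = 7 + q + w (m(w, q) = (w + q) + 7 = (q + w) + 7 = 7 + q + w)
o(39) + (sqrt(y(-32) + 1165) + m(-12, -33)) = (-47 - 1*39) + (sqrt(28 + 1165) + (7 - 33 - 12)) = (-47 - 39) + (sqrt(1193) - 38) = -86 + (-38 + sqrt(1193)) = -124 + sqrt(1193)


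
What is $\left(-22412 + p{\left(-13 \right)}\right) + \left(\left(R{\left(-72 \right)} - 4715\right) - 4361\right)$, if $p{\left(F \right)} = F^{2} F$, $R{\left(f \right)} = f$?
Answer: $-33757$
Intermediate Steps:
$p{\left(F \right)} = F^{3}$
$\left(-22412 + p{\left(-13 \right)}\right) + \left(\left(R{\left(-72 \right)} - 4715\right) - 4361\right) = \left(-22412 + \left(-13\right)^{3}\right) - 9148 = \left(-22412 - 2197\right) - 9148 = -24609 - 9148 = -33757$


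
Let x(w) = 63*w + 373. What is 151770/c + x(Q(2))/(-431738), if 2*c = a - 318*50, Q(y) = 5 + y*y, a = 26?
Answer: -32766168520/1713352253 ≈ -19.124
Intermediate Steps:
Q(y) = 5 + y²
x(w) = 373 + 63*w
c = -7937 (c = (26 - 318*50)/2 = (26 - 15900)/2 = (½)*(-15874) = -7937)
151770/c + x(Q(2))/(-431738) = 151770/(-7937) + (373 + 63*(5 + 2²))/(-431738) = 151770*(-1/7937) + (373 + 63*(5 + 4))*(-1/431738) = -151770/7937 + (373 + 63*9)*(-1/431738) = -151770/7937 + (373 + 567)*(-1/431738) = -151770/7937 + 940*(-1/431738) = -151770/7937 - 470/215869 = -32766168520/1713352253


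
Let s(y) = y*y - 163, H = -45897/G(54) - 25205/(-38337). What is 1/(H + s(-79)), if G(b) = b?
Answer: 230022/1202719025 ≈ 0.00019125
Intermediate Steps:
H = -195354691/230022 (H = -45897/54 - 25205/(-38337) = -45897*1/54 - 25205*(-1/38337) = -15299/18 + 25205/38337 = -195354691/230022 ≈ -849.29)
s(y) = -163 + y² (s(y) = y² - 163 = -163 + y²)
1/(H + s(-79)) = 1/(-195354691/230022 + (-163 + (-79)²)) = 1/(-195354691/230022 + (-163 + 6241)) = 1/(-195354691/230022 + 6078) = 1/(1202719025/230022) = 230022/1202719025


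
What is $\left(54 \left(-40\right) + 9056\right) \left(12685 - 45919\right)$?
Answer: $-229181664$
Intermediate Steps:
$\left(54 \left(-40\right) + 9056\right) \left(12685 - 45919\right) = \left(-2160 + 9056\right) \left(-33234\right) = 6896 \left(-33234\right) = -229181664$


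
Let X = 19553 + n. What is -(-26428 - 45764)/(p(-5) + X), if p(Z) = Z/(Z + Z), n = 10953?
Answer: 144384/61013 ≈ 2.3664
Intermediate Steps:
p(Z) = 1/2 (p(Z) = Z/((2*Z)) = (1/(2*Z))*Z = 1/2)
X = 30506 (X = 19553 + 10953 = 30506)
-(-26428 - 45764)/(p(-5) + X) = -(-26428 - 45764)/(1/2 + 30506) = -(-72192)/61013/2 = -(-72192)*2/61013 = -1*(-144384/61013) = 144384/61013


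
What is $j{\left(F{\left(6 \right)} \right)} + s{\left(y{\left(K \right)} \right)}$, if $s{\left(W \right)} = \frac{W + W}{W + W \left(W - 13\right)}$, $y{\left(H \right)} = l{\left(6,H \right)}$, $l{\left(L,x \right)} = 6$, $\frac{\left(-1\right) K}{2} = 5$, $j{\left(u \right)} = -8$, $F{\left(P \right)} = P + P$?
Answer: $- \frac{25}{3} \approx -8.3333$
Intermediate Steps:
$F{\left(P \right)} = 2 P$
$K = -10$ ($K = \left(-2\right) 5 = -10$)
$y{\left(H \right)} = 6$
$s{\left(W \right)} = \frac{2 W}{W + W \left(-13 + W\right)}$
$j{\left(F{\left(6 \right)} \right)} + s{\left(y{\left(K \right)} \right)} = -8 + \frac{2}{-12 + 6} = -8 + \frac{2}{-6} = -8 + 2 \left(- \frac{1}{6}\right) = -8 - \frac{1}{3} = - \frac{25}{3}$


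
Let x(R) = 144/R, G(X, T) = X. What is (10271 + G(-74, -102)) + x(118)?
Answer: 601695/59 ≈ 10198.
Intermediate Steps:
(10271 + G(-74, -102)) + x(118) = (10271 - 74) + 144/118 = 10197 + 144*(1/118) = 10197 + 72/59 = 601695/59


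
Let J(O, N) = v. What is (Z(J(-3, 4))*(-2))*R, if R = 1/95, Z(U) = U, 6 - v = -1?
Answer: -14/95 ≈ -0.14737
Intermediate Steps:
v = 7 (v = 6 - 1*(-1) = 6 + 1 = 7)
J(O, N) = 7
R = 1/95 ≈ 0.010526
(Z(J(-3, 4))*(-2))*R = (7*(-2))*(1/95) = -14*1/95 = -14/95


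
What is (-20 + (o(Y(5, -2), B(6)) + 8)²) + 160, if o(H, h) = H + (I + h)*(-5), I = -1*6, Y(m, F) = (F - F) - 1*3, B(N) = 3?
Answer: 540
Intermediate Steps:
Y(m, F) = -3 (Y(m, F) = 0 - 3 = -3)
I = -6
o(H, h) = 30 + H - 5*h (o(H, h) = H + (-6 + h)*(-5) = H + (30 - 5*h) = 30 + H - 5*h)
(-20 + (o(Y(5, -2), B(6)) + 8)²) + 160 = (-20 + ((30 - 3 - 5*3) + 8)²) + 160 = (-20 + ((30 - 3 - 15) + 8)²) + 160 = (-20 + (12 + 8)²) + 160 = (-20 + 20²) + 160 = (-20 + 400) + 160 = 380 + 160 = 540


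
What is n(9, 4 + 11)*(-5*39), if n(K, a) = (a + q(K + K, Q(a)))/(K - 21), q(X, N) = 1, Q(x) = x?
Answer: 260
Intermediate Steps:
n(K, a) = (1 + a)/(-21 + K) (n(K, a) = (a + 1)/(K - 21) = (1 + a)/(-21 + K))
n(9, 4 + 11)*(-5*39) = ((1 + (4 + 11))/(-21 + 9))*(-5*39) = ((1 + 15)/(-12))*(-195) = -1/12*16*(-195) = -4/3*(-195) = 260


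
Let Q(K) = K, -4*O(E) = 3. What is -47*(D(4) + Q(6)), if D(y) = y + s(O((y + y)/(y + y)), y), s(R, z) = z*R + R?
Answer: -1175/4 ≈ -293.75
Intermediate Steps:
O(E) = -3/4 (O(E) = -1/4*3 = -3/4)
s(R, z) = R + R*z (s(R, z) = R*z + R = R + R*z)
D(y) = -3/4 + y/4 (D(y) = y - 3*(1 + y)/4 = y + (-3/4 - 3*y/4) = -3/4 + y/4)
-47*(D(4) + Q(6)) = -47*((-3/4 + (1/4)*4) + 6) = -47*((-3/4 + 1) + 6) = -47*(1/4 + 6) = -47*25/4 = -1175/4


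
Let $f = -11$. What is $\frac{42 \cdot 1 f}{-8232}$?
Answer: $\frac{11}{196} \approx 0.056122$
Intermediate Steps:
$\frac{42 \cdot 1 f}{-8232} = \frac{42 \cdot 1 \left(-11\right)}{-8232} = 42 \left(-11\right) \left(- \frac{1}{8232}\right) = \left(-462\right) \left(- \frac{1}{8232}\right) = \frac{11}{196}$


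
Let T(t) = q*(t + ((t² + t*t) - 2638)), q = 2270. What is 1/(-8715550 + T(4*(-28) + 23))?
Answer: 1/21055500 ≈ 4.7494e-8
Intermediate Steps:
T(t) = -5988260 + 2270*t + 4540*t² (T(t) = 2270*(t + ((t² + t*t) - 2638)) = 2270*(t + ((t² + t²) - 2638)) = 2270*(t + (2*t² - 2638)) = 2270*(t + (-2638 + 2*t²)) = 2270*(-2638 + t + 2*t²) = -5988260 + 2270*t + 4540*t²)
1/(-8715550 + T(4*(-28) + 23)) = 1/(-8715550 + (-5988260 + 2270*(4*(-28) + 23) + 4540*(4*(-28) + 23)²)) = 1/(-8715550 + (-5988260 + 2270*(-112 + 23) + 4540*(-112 + 23)²)) = 1/(-8715550 + (-5988260 + 2270*(-89) + 4540*(-89)²)) = 1/(-8715550 + (-5988260 - 202030 + 4540*7921)) = 1/(-8715550 + (-5988260 - 202030 + 35961340)) = 1/(-8715550 + 29771050) = 1/21055500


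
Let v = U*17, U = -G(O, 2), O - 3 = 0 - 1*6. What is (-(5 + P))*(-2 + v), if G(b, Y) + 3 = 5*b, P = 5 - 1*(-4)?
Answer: -4256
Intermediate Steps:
O = -3 (O = 3 + (0 - 1*6) = 3 + (0 - 6) = 3 - 6 = -3)
P = 9 (P = 5 + 4 = 9)
G(b, Y) = -3 + 5*b
U = 18 (U = -(-3 + 5*(-3)) = -(-3 - 15) = -1*(-18) = 18)
v = 306 (v = 18*17 = 306)
(-(5 + P))*(-2 + v) = (-(5 + 9))*(-2 + 306) = -1*14*304 = -14*304 = -4256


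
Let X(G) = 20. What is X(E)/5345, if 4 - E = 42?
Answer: 4/1069 ≈ 0.0037418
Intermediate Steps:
E = -38 (E = 4 - 1*42 = 4 - 42 = -38)
X(E)/5345 = 20/5345 = 20*(1/5345) = 4/1069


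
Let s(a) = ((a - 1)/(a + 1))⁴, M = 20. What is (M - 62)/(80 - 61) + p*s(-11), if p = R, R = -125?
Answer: -24834/95 ≈ -261.41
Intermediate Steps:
s(a) = (-1 + a)⁴/(1 + a)⁴ (s(a) = ((-1 + a)/(1 + a))⁴ = (-1 + a)⁴/(1 + a)⁴)
p = -125
(M - 62)/(80 - 61) + p*s(-11) = (20 - 62)/(80 - 61) - 125*(-1 - 11)⁴/(1 - 11)⁴ = -42/19 - 125*(-12)⁴/(-10)⁴ = -42*1/19 - 20736/80 = -42/19 - 125*1296/625 = -42/19 - 1296/5 = -24834/95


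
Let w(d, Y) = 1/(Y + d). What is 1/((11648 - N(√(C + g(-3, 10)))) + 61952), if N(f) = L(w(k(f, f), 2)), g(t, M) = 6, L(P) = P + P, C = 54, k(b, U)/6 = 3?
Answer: 10/735999 ≈ 1.3587e-5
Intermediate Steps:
k(b, U) = 18 (k(b, U) = 6*3 = 18)
L(P) = 2*P
N(f) = ⅒ (N(f) = 2/(2 + 18) = 2/20 = 2*(1/20) = ⅒)
1/((11648 - N(√(C + g(-3, 10)))) + 61952) = 1/((11648 - 1*⅒) + 61952) = 1/((11648 - ⅒) + 61952) = 1/(116479/10 + 61952) = 1/(735999/10) = 10/735999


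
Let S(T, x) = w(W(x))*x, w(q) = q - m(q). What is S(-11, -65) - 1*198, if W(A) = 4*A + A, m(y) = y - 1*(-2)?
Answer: -68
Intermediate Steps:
m(y) = 2 + y (m(y) = y + 2 = 2 + y)
W(A) = 5*A
w(q) = -2 (w(q) = q - (2 + q) = q + (-2 - q) = -2)
S(T, x) = -2*x
S(-11, -65) - 1*198 = -2*(-65) - 1*198 = 130 - 198 = -68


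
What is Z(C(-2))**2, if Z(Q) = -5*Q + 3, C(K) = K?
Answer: 169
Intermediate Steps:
Z(Q) = 3 - 5*Q
Z(C(-2))**2 = (3 - 5*(-2))**2 = (3 + 10)**2 = 13**2 = 169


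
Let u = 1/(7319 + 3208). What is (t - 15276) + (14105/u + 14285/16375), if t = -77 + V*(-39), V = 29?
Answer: 486228939882/3275 ≈ 1.4847e+8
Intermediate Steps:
u = 1/10527 ≈ 9.4994e-5
t = -1208 (t = -77 + 29*(-39) = -77 - 1131 = -1208)
(t - 15276) + (14105/u + 14285/16375) = (-1208 - 15276) + (14105/(1/10527) + 14285/16375) = -16484 + (14105*10527 + 14285*(1/16375)) = -16484 + (148483335 + 2857/3275) = -16484 + 486282924982/3275 = 486228939882/3275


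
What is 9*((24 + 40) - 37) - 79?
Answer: 164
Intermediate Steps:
9*((24 + 40) - 37) - 79 = 9*(64 - 37) - 79 = 9*27 - 79 = 243 - 79 = 164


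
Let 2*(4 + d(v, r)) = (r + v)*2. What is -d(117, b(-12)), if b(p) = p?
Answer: -101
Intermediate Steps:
d(v, r) = -4 + r + v (d(v, r) = -4 + ((r + v)*2)/2 = -4 + (2*r + 2*v)/2 = -4 + (r + v) = -4 + r + v)
-d(117, b(-12)) = -(-4 - 12 + 117) = -1*101 = -101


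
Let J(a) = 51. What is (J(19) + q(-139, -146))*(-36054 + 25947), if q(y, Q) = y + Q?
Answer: 2365038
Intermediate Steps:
q(y, Q) = Q + y
(J(19) + q(-139, -146))*(-36054 + 25947) = (51 + (-146 - 139))*(-36054 + 25947) = (51 - 285)*(-10107) = -234*(-10107) = 2365038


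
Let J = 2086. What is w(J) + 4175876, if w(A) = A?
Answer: 4177962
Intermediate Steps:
w(J) + 4175876 = 2086 + 4175876 = 4177962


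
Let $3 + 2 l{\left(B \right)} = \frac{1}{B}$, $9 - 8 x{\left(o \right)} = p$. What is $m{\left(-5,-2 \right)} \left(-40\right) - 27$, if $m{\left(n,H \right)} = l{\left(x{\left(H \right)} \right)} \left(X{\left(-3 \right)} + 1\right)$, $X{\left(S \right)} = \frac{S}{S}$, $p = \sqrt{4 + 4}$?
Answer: $\frac{3909}{73} - \frac{640 \sqrt{2}}{73} \approx 41.149$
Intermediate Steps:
$p = 2 \sqrt{2}$ ($p = \sqrt{8} = 2 \sqrt{2} \approx 2.8284$)
$x{\left(o \right)} = \frac{9}{8} - \frac{\sqrt{2}}{4}$ ($x{\left(o \right)} = \frac{9}{8} - \frac{2 \sqrt{2}}{8} = \frac{9}{8} - \frac{\sqrt{2}}{4}$)
$l{\left(B \right)} = - \frac{3}{2} + \frac{1}{2 B}$
$X{\left(S \right)} = 1$
$m{\left(n,H \right)} = \frac{- \frac{19}{8} + \frac{3 \sqrt{2}}{4}}{\frac{9}{8} - \frac{\sqrt{2}}{4}}$ ($m{\left(n,H \right)} = \frac{1 - 3 \left(\frac{9}{8} - \frac{\sqrt{2}}{4}\right)}{2 \left(\frac{9}{8} - \frac{\sqrt{2}}{4}\right)} \left(1 + 1\right) = \frac{1 - \left(\frac{27}{8} - \frac{3 \sqrt{2}}{4}\right)}{2 \left(\frac{9}{8} - \frac{\sqrt{2}}{4}\right)} 2 = \frac{- \frac{19}{8} + \frac{3 \sqrt{2}}{4}}{2 \left(\frac{9}{8} - \frac{\sqrt{2}}{4}\right)} 2 = \frac{- \frac{19}{8} + \frac{3 \sqrt{2}}{4}}{\frac{9}{8} - \frac{\sqrt{2}}{4}}$)
$m{\left(-5,-2 \right)} \left(-40\right) - 27 = \left(- \frac{147}{73} + \frac{16 \sqrt{2}}{73}\right) \left(-40\right) - 27 = \left(\frac{5880}{73} - \frac{640 \sqrt{2}}{73}\right) - 27 = \frac{3909}{73} - \frac{640 \sqrt{2}}{73}$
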